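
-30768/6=-5128=-5128.00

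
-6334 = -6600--266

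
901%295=16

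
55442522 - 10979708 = 44462814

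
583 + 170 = 753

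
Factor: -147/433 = -1*3^1*7^2*433^(-1)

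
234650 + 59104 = 293754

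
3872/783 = 4 + 740/783 ≈ 4.95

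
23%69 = 23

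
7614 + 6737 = 14351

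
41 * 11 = 451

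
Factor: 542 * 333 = 2^1 * 3^2 * 37^1 * 271^1 = 180486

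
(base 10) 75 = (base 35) 25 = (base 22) 39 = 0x4b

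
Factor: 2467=2467^1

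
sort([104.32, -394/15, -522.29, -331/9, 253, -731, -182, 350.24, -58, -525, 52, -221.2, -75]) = [-731, -525, -522.29, -221.2, -182, -75, -58, -331/9, -394/15, 52, 104.32, 253, 350.24]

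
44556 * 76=3386256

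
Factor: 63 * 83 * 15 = 3^3 * 5^1 * 7^1 * 83^1 = 78435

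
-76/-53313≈0.00143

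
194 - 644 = -450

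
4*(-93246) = -372984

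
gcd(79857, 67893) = 3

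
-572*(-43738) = 25018136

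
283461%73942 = 61635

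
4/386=2/193 ≈ 0.0104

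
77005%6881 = 1314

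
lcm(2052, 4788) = 14364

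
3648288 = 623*5856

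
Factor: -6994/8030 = -1*5^(-1)*11^(-1)*13^1*73^(-1)*269^1 = -3497/4015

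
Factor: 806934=2^1*3^1*134489^1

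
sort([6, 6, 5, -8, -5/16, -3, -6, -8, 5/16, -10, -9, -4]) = [-10, -9, -8, -8, -6, -4, -3, -5/16, 5/16, 5, 6, 6]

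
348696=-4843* (-72)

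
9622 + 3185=12807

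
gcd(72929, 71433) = 1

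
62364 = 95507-33143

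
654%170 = 144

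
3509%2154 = 1355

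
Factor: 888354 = 2^1*3^3*16451^1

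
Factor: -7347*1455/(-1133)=3^2*5^1*11^(-1)*31^1*79^1*97^1*103^(-1)=10689885/1133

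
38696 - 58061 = -19365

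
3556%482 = 182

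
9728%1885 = 303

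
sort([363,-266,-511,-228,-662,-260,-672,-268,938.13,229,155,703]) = [-672,-662,-511,-268,-266,-260,-228,155,229,363,703,938.13]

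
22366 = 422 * 53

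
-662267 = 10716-672983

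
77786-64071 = 13715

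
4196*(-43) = -180428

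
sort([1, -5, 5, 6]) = [-5, 1, 5, 6]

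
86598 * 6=519588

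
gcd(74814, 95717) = 1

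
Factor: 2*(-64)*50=-1*2^8*5^2=-6400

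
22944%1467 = 939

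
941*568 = 534488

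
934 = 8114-7180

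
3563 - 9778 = -6215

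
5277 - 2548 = 2729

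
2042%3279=2042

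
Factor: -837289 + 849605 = 2^2*3079^1 = 12316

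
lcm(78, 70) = 2730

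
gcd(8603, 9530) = 1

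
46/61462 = 23/30731≈0.000748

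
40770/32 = 1274+1/16 ≈ 1274.06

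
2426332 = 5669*428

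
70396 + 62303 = 132699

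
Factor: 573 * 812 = 2^2 * 3^1 * 7^1 * 29^1 * 191^1 = 465276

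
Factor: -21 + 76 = 5^1 * 11^1 = 55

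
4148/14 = 2074/7≈296.29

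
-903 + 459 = -444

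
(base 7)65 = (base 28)1j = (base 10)47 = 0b101111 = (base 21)25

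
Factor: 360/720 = 2^(-1) = 1/2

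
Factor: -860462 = -1 * 2^1 * 103^1 * 4177^1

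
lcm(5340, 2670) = 5340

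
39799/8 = 4974 + 7/8 ≈ 4974.88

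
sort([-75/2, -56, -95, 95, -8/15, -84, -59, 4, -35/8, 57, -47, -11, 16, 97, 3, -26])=[-95, -84, -59, -56, -47, -75/2, -26, -11, -35/8, -8/15, 3, 4, 16, 57, 95, 97]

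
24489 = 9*2721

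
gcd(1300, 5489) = 1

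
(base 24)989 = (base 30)5tf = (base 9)7343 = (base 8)12411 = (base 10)5385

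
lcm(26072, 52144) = 52144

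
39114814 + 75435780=114550594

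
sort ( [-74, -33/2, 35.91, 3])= [-74, -33/2, 3, 35.91]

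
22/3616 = 11/1808 ≈ 0.00608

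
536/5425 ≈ 0.0988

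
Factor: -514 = -1*2^1*257^1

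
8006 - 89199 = -81193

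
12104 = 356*34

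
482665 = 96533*5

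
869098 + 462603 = 1331701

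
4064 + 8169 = 12233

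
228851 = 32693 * 7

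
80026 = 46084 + 33942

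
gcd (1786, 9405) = 19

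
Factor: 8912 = 2^4*557^1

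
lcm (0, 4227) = 0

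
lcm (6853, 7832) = 54824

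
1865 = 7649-5784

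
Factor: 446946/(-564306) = -1*457^1*577^(-1) = -457/577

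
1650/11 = 150 = 150.00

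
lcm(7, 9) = 63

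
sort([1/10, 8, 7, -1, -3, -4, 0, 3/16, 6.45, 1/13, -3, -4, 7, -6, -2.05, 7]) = [-6, -4, -4, -3, -3, -2.05, -1, 0, 1/13, 1/10, 3/16, 6.45, 7, 7, 7, 8]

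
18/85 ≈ 0.212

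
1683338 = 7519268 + -5835930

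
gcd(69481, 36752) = 1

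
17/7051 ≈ 0.00241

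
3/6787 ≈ 0.000442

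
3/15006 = 1/5002 ≈ 0.000200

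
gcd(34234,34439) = 1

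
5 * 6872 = 34360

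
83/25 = 3 + 8/25 = 3.32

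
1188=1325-137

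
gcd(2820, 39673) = 1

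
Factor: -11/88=-1 * 2^(-3)=-1/8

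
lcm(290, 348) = 1740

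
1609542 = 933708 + 675834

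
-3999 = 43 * (-93)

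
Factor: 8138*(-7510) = -1*2^2*5^1*13^1*313^1*751^1 = -61116380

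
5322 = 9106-3784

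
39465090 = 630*62643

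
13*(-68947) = -896311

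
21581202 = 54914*393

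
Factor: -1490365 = -1 * 5^1 * 347^1 * 859^1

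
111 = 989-878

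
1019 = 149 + 870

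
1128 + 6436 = 7564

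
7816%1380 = 916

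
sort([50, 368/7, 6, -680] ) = [-680, 6, 50, 368/7] 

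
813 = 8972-8159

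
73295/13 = 5638+1/13 ≈ 5638.08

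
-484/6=-80 - 2/3≈-80.67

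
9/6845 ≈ 0.00131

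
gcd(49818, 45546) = 6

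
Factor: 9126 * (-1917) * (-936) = 2^4 * 3^8 * 13^3 * 71^1 = 16374891312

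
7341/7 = 1048+5/7 ≈ 1048.71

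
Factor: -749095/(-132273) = 3^(-4) * 5^1 * 23^(-1) * 71^(-1) * 233^1 * 643^1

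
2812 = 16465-13653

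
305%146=13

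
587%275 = 37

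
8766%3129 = 2508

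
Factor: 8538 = 2^1*3^1*1423^1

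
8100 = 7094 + 1006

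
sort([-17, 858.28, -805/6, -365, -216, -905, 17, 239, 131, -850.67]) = [-905, -850.67, -365, -216, -805/6, -17, 17, 131, 239, 858.28]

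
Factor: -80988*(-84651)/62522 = 2^1*3^2*7^1*17^1*29^1*43^(-1)*139^1*397^1*727^(-1) = 3427857594/31261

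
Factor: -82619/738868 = -1*2^(-2)*13^(-2)*1093^(-1)*82619^1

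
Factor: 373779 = 3^2*7^1*17^1*349^1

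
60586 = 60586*1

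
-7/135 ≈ -0.0519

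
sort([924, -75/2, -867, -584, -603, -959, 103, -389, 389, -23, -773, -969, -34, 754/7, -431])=[-969, -959, -867, -773, -603, -584, -431, -389, -75/2, -34, -23, 103, 754/7, 389, 924]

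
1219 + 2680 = 3899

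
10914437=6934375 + 3980062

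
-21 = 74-95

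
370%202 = 168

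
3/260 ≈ 0.0115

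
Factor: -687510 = -1*2^1*3^2*5^1*7639^1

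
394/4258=197/2129 ≈ 0.0925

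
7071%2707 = 1657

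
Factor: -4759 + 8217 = 2^1 * 7^1 * 13^1 * 19^1 = 3458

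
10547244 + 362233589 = 372780833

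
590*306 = 180540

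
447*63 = 28161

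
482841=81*5961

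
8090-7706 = 384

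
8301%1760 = 1261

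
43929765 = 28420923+15508842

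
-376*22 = -8272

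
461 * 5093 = 2347873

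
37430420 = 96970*386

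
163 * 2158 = 351754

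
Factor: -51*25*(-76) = 2^2*3^1*5^2*17^1*19^1 = 96900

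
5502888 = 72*76429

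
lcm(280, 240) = 1680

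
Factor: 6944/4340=2^3*5^(-1)=8/5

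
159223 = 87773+71450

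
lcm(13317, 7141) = 492729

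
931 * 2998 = 2791138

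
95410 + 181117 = 276527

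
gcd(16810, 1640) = 410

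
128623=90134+38489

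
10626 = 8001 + 2625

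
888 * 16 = 14208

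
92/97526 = 46/48763 ≈ 0.000943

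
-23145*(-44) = 1018380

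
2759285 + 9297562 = 12056847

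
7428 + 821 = 8249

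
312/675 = 104/225 ≈ 0.462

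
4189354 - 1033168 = 3156186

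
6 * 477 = 2862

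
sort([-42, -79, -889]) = [-889, -79, -42]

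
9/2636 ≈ 0.00341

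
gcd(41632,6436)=4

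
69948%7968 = 6204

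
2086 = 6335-4249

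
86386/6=14397 + 2/3 ≈ 14397.67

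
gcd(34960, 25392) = 368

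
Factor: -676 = -1*2^2*13^2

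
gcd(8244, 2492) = 4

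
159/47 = 3+18/47 ≈ 3.38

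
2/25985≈0.0000770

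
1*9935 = 9935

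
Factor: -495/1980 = -1 * 2^(-2) = -1/4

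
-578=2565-3143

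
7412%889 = 300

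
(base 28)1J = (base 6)115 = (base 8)57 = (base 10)47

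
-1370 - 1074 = -2444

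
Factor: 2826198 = 2^1*3^3*199^1*263^1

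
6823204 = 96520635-89697431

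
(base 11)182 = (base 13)133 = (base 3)21211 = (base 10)211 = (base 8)323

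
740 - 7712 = -6972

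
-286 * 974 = -278564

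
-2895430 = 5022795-7918225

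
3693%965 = 798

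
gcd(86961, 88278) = 3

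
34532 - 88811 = -54279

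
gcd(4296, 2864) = 1432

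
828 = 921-93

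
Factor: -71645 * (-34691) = 5^1 * 7^1 * 23^1 * 89^1 * 113^1 * 307^1 = 2485436695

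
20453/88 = 232 + 37/88 ≈ 232.42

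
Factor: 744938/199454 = 31^(-1) * 173^1 * 2153^1 * 3217^(-1) = 372469/99727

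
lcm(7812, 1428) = 132804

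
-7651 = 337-7988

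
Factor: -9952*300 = -1*2^7*3^1*5^2*311^1 = -2985600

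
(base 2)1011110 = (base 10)94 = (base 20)4e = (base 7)163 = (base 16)5e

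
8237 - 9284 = -1047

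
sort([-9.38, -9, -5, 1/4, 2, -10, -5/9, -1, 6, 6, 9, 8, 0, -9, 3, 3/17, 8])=[-10, -9.38, -9, -9, -5, -1, -5/9, 0, 3/17, 1/4, 2, 3, 6, 6, 8, 8, 9]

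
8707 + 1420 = 10127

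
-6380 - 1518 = -7898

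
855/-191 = -4 - 91/191 ≈ -4.48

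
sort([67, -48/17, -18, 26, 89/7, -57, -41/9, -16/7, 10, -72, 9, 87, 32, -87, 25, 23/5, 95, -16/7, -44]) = [-87, -72, -57, -44, -18, -41/9, -48/17, -16/7, -16/7, 23/5, 9, 10, 89/7, 25, 26, 32, 67, 87, 95]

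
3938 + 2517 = 6455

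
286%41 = 40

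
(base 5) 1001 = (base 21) 60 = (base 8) 176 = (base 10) 126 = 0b1111110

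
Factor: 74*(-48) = -1*2^5*3^1*37^1 = -3552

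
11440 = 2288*5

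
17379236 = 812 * 21403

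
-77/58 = -1 - 19/58 ≈ -1.33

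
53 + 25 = 78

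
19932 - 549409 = -529477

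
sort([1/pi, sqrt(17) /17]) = [sqrt(17) /17, 1/pi]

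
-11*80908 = -889988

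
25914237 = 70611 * 367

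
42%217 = 42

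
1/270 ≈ 0.00370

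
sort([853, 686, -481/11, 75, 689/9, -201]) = [-201, -481/11, 75, 689/9, 686, 853]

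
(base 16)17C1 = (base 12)3629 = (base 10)6081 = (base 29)76K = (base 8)13701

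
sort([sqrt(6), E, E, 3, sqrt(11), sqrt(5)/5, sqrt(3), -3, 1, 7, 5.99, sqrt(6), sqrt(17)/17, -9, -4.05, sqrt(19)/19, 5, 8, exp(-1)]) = [-9, -4.05, -3, sqrt(19)/19, sqrt(17)/17, exp(-1), sqrt(5)/5, 1, sqrt(3), sqrt(6), sqrt(6), E, E, 3, sqrt(11), 5, 5.99, 7, 8]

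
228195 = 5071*45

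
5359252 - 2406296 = 2952956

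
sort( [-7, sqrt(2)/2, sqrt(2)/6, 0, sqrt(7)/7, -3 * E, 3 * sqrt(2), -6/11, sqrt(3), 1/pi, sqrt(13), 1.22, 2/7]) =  [-3 * E, -7, -6/11, 0, sqrt(2)/6, 2/7, 1/pi, sqrt(7)/7, sqrt(2)/2, 1.22, sqrt(3), sqrt(13), 3 * sqrt(2)]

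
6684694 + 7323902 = 14008596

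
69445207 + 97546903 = 166992110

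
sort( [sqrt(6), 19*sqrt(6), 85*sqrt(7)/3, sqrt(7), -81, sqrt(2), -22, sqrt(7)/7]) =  [-81, -22, sqrt(7)/7, sqrt(2), sqrt(6), sqrt(7), 19*sqrt(6), 85*sqrt(7)/3]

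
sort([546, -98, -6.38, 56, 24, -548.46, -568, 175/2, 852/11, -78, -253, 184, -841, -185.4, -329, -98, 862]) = [-841, -568, -548.46, -329, -253, -185.4, -98, -98, -78, -6.38, 24, 56, 852/11, 175/2, 184, 546, 862]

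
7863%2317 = 912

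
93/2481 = 31/827 ≈ 0.0375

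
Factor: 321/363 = 11^(-2) * 107^1 = 107/121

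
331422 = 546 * 607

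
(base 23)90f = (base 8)11250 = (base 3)20112220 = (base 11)3652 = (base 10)4776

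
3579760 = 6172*580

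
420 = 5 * 84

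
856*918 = 785808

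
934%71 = 11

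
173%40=13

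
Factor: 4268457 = 3^4 * 52697^1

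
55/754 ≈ 0.0729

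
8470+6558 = 15028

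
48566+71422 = 119988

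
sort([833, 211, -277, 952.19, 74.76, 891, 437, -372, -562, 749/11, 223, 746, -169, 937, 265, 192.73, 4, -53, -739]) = [-739, -562, -372, -277, -169, -53, 4, 749/11, 74.76, 192.73, 211, 223, 265, 437, 746, 833, 891, 937, 952.19]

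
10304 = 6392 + 3912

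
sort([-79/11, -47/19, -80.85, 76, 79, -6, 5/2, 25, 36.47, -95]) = [-95, -80.85, -79/11, -6, -47/19, 5/2, 25, 36.47, 76, 79]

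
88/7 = 12 + 4/7≈12.57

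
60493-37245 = 23248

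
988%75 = 13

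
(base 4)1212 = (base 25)42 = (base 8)146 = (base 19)57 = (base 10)102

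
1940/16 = 485/4 = 121.25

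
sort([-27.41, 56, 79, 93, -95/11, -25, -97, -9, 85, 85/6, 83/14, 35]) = [-97, -27.41, -25, -9, -95/11, 83/14, 85/6, 35, 56, 79, 85, 93]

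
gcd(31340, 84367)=1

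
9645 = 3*3215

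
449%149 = 2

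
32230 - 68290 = -36060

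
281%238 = 43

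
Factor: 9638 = 2^1*61^1*79^1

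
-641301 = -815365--174064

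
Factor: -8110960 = -1*2^4*5^1*11^1*13^1*709^1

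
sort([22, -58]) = [-58, 22]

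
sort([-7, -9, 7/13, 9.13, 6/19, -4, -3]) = [-9, -7, -4, -3, 6/19, 7/13, 9.13]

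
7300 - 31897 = -24597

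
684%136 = 4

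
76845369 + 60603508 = 137448877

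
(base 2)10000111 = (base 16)87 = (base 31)4b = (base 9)160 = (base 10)135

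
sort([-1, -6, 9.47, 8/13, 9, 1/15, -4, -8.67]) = [-8.67, -6, -4, -1, 1/15, 8/13, 9, 9.47]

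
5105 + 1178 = 6283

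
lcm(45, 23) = 1035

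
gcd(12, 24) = 12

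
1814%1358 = 456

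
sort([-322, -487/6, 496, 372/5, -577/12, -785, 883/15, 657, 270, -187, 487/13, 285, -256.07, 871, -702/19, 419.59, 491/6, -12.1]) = [-785, -322, -256.07, -187, -487/6, -577/12, -702/19, -12.1, 487/13, 883/15, 372/5, 491/6, 270, 285, 419.59, 496, 657, 871]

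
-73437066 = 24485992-97923058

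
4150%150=100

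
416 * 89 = 37024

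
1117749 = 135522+982227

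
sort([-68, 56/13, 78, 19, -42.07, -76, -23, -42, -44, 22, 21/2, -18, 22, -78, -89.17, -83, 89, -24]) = [-89.17, -83, -78, -76, -68, -44, -42.07, -42, -24, -23, -18, 56/13, 21/2, 19, 22, 22, 78, 89]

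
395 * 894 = 353130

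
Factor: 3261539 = 3261539^1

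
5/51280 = 1/10256 ≈ 0.0000975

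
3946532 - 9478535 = -5532003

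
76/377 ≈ 0.202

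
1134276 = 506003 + 628273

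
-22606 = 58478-81084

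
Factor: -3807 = -1*3^4*47^1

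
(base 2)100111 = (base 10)39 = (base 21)1i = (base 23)1g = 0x27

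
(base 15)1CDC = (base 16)188A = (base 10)6282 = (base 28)80A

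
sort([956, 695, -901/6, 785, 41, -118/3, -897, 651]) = [-897, -901/6, -118/3, 41, 651, 695, 785, 956]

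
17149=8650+8499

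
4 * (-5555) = -22220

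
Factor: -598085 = -1*5^1*119617^1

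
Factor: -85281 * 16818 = -1 * 2^1 * 3^2 * 7^1 * 31^1 * 131^1 * 2803^1 = -1434255858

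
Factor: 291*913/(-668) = -1*2^(-2)*3^1*11^1*83^1*97^1*167^(-1) = -265683/668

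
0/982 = 0 = 0.00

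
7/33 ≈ 0.212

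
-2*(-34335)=68670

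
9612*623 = 5988276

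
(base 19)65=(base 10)119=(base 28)47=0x77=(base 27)4b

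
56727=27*2101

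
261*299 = 78039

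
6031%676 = 623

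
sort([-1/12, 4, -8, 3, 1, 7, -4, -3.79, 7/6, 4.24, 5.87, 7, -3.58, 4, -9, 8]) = [-9, -8, -4, -3.79, -3.58, -1/12, 1, 7/6, 3, 4, 4, 4.24, 5.87, 7, 7, 8]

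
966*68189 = 65870574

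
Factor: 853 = 853^1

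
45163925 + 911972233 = 957136158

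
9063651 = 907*9993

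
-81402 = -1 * 81402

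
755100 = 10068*75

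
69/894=23/298 ≈ 0.0772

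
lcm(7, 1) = 7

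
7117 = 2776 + 4341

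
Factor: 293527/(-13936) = -1*2^(-4)*337^1 = -337/16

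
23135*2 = 46270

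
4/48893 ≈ 0.0000818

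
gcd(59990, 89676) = 2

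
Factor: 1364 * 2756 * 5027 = 2^4 * 11^2 * 13^1 * 31^1 * 53^1 * 457^1 = 18897417968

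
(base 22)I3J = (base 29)ADA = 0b10001001011101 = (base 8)21135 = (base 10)8797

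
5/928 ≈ 0.00539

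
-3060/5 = -612 = -612.00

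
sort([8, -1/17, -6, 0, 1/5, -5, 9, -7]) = [-7, -6, -5, -1/17, 0, 1/5, 8, 9]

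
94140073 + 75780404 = 169920477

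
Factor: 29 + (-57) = -1 * 2^2 * 7^1 = -28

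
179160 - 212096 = -32936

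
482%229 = 24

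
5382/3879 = 1 + 167/431 ≈ 1.39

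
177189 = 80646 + 96543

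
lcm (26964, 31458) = 188748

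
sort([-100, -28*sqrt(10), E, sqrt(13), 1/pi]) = [-100, -28*sqrt(10), 1/pi, E, sqrt(13)]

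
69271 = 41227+28044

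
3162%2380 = 782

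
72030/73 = 986 + 52/73 ≈ 986.71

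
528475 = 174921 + 353554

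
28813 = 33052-4239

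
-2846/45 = -63 - 11/45 ≈ -63.24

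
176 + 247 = 423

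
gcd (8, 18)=2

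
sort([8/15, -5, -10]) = [-10, -5, 8/15]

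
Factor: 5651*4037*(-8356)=-1*2^2*11^1*367^1*2089^1*5651^1=-190626154972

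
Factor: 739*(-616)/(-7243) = 2^3*7^1*11^1*739^1*7243^(-1) = 455224/7243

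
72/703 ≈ 0.102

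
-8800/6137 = -1 - 2663/6137 ≈ -1.43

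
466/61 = 7 + 39/61 ≈ 7.64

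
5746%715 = 26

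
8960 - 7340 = 1620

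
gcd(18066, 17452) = 2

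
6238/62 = 100 + 19/31 ≈ 100.61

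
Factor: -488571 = -1 * 3^1 * 149^1 * 1093^1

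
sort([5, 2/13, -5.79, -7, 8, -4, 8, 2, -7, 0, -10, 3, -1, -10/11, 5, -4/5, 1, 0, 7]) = [-10, -7, -7, -5.79, -4, -1, -10/11, -4/5, 0, 0, 2/13, 1, 2, 3, 5, 5, 7, 8, 8]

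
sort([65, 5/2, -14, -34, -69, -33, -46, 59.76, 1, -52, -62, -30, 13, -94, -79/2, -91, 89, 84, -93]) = [-94, -93, -91, -69, -62, -52, -46, -79/2, -34, -33, -30, -14, 1, 5/2, 13, 59.76, 65, 84, 89]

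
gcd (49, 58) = 1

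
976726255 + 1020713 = 977746968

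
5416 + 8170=13586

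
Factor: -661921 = -1 * 13^1 * 59^1 * 863^1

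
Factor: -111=-1*3^1*37^1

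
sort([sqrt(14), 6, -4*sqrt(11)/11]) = [-4*sqrt(11)/11, sqrt(14), 6]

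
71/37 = 1 + 34/37 ≈ 1.92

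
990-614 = 376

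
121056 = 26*4656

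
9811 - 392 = 9419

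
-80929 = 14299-95228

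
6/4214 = 3/2107 ≈ 0.00142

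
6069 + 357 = 6426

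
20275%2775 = 850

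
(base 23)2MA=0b11000100110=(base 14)806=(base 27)248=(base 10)1574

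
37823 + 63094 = 100917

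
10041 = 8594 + 1447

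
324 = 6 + 318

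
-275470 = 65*(-4238)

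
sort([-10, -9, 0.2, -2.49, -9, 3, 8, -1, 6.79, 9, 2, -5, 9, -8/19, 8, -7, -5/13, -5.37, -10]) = [-10, -10, -9, -9, -7, -5.37, -5, -2.49, -1, -8/19, -5/13, 0.2, 2, 3, 6.79, 8, 8, 9, 9]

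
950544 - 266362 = 684182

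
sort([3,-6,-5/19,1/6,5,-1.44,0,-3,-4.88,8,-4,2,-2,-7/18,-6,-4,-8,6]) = [-8,-6,-6,-4.88,-4,-4,-3,-2,-1.44,-7/18,-5/19,0,1/6,2,3,5,6,8]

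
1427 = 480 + 947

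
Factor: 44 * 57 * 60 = 2^4 * 3^2 * 5^1 * 11^1 * 19^1 = 150480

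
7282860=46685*156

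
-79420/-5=15884=15884.00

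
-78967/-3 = 26322 + 1/3 ≈ 26322.33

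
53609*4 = 214436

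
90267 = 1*90267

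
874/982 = 437/491 ≈ 0.890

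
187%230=187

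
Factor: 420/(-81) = -1*2^2*3^(-3)*5^1*7^1 = -140/27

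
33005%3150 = 1505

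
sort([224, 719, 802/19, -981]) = [-981, 802/19, 224, 719]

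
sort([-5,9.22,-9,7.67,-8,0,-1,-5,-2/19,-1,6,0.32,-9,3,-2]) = [-9,-9,-8,-5,-5,-2,-1,-1,-2/19,0,0.32,3,6,7.67,9.22]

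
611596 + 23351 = 634947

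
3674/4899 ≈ 0.750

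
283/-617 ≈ -0.459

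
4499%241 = 161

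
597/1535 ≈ 0.389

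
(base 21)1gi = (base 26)14f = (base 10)795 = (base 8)1433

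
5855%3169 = 2686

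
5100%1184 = 364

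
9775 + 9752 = 19527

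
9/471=3/157 ≈ 0.0191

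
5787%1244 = 811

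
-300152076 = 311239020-611391096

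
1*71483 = 71483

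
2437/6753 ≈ 0.361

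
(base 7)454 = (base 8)353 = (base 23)a5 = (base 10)235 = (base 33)74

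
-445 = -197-248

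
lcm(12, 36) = 36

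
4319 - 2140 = 2179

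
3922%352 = 50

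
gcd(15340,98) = 2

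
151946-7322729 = -7170783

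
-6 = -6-0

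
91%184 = 91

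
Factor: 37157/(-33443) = -1*53^(-1)*73^1*509^1*631^(-1)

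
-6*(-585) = 3510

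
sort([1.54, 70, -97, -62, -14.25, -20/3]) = [-97, -62, -14.25, -20/3, 1.54, 70]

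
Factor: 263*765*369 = 3^4*5^1*17^1*41^1*263^1 = 74240955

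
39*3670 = 143130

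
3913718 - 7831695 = -3917977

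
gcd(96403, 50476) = 1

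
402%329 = 73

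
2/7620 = 1/3810 ≈ 0.000262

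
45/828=5/92≈0.0543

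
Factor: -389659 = -1*389659^1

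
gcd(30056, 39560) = 8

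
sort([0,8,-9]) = [-9,0,8]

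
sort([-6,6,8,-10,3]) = [-10,-6,3,6,8]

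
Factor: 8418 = 2^1*3^1*23^1*61^1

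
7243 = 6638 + 605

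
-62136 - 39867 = -102003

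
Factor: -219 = -1 * 3^1 * 73^1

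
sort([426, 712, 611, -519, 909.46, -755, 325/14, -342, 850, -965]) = [-965, -755, -519, -342, 325/14, 426, 611, 712, 850, 909.46]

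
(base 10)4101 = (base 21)966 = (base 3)12121220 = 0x1005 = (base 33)3p9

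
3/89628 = 1/29876 ≈ 0.0000335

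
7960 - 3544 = 4416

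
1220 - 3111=-1891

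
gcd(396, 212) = 4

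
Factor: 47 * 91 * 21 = 3^1 * 7^2 * 13^1 * 47^1 = 89817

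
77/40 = 1 + 37/40 ≈ 1.93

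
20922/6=3487=3487.00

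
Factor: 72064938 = 2^1 * 3^1 * 11^2 * 17^1 * 5839^1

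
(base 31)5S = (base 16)B7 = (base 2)10110111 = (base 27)6L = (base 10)183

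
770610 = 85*9066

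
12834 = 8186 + 4648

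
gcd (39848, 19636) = 4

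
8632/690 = 12 + 176/345 ≈ 12.51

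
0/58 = 0 = 0.00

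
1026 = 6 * 171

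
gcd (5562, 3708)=1854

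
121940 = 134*910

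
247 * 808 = 199576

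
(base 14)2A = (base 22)1G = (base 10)38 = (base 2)100110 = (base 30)18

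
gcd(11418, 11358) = 6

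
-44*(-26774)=1178056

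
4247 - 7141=-2894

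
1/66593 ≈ 0.0000150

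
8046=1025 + 7021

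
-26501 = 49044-75545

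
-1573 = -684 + -889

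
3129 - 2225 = 904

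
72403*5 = 362015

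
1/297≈0.00337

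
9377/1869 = 5 + 32/1869≈5.02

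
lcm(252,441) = 1764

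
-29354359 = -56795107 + 27440748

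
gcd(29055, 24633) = 3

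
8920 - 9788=-868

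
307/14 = 21 + 13/14 ≈ 21.93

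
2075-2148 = -73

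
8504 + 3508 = 12012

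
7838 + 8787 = 16625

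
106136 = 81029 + 25107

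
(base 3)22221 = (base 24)a1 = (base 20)c1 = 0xf1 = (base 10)241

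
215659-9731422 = -9515763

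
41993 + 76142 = 118135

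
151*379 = 57229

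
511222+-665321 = -154099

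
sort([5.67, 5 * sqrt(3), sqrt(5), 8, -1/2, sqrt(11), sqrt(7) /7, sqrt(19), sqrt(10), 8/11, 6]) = [-1/2, sqrt(7) /7, 8/11, sqrt(5), sqrt(10), sqrt(11), sqrt(19), 5.67, 6, 8, 5 * sqrt(3)]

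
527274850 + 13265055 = 540539905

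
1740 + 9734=11474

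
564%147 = 123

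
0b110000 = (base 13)39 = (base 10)48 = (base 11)44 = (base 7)66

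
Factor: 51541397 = 59^1*313^1*2791^1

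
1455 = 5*291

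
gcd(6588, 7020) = 108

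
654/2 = 327 = 327.00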